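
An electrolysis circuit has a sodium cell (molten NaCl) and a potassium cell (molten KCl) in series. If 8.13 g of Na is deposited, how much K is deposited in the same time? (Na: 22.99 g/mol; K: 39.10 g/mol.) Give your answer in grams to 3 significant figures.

13.8 g

n(Na) = 8.13 / 22.99 = 0.3536 mol
Na⁺ + e⁻ → Na, so n(e⁻) = 0.3536 mol
The cells are in series, so the same charge (and hence the same n(e⁻) = 0.3536 mol) passes through both.
K⁺ + e⁻ → K, so n(K) = 0.3536 mol
m(K) = 0.3536 × 39.10 = 13.8 g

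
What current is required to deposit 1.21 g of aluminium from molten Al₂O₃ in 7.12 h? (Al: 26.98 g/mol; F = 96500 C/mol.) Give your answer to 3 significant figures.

0.507 A

n(Al) = 1.21 / 26.98 = 0.04485 mol
Al³⁺ + 3e⁻ → Al, so n(e⁻) = 3 × 0.04485 = 0.1346 mol
Q = 0.1346 × 96500 = 12990 C
I = Q / t = 12990 / 25632 s = 0.507 A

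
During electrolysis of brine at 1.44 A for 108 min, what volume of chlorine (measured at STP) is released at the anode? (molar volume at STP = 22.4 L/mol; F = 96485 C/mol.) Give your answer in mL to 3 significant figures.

1080 mL

Q = 1.44 A × 6480 s = 9331 C
n(e⁻) = 9331 / 96485 = 0.09671 mol
2Cl⁻ → Cl₂ + 2e⁻, so n(Cl₂) = 0.09671 / 2 = 0.04836 mol
V = 0.04836 × 22.4 = 1.083 L
= 1080 mL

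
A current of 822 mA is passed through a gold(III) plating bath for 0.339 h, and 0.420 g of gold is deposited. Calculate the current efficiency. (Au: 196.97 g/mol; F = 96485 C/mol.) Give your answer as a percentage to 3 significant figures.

Q = 0.822 × 1220.4 = 1003 C
n(e⁻) = 1003 / 96485 = 0.01040 mol
Au³⁺ + 3e⁻ → Au, so theoretical n(Au) = 0.003467 mol → 0.6829 g
Efficiency = 0.420 / 0.6829 = 0.6150 = 61.5%

61.5%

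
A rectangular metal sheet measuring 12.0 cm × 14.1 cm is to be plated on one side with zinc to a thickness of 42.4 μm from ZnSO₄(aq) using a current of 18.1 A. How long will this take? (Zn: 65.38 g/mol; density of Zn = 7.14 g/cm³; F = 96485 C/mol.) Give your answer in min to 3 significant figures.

13.9 min

Plated area = 12.0 × 14.1 = 169.2 cm²
Volume = 169.2 × 42.4×10⁻⁴ cm = 0.7174 cm³
m(Zn) = 0.7174 × 7.14 = 5.122 g
n(Zn) = 5.122 / 65.38 = 0.07834 mol; n(e⁻) = 2 × 0.07834 = 0.1567 mol
Q = 0.1567 × 96485 = 15120 C
t = 15120 / 18.1 = 835.4 s = 13.9 min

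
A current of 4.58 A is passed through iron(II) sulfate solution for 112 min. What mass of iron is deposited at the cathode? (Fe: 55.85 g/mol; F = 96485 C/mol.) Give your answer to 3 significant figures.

Q = 4.58 A × 6720 s = 30780 C
n(e⁻) = Q/F = 30780/96485 = 0.3190 mol
Fe²⁺ + 2e⁻ → Fe, so n(Fe) = 0.3190 / 2 = 0.1595 mol
m = 0.1595 × 55.85 = 8.91 g

8.91 g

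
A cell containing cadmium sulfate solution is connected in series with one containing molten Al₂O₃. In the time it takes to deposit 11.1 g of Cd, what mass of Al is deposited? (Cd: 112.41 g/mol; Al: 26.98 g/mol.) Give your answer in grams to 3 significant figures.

1.78 g

n(Cd) = 11.1 / 112.41 = 0.09875 mol
Cd²⁺ + 2e⁻ → Cd, so n(e⁻) = 2 × 0.09875 = 0.1975 mol
In series, the same 0.1975 mol of electrons flows through the second cell.
Al³⁺ + 3e⁻ → Al, so n(Al) = 0.1975 / 3 = 0.06583 mol
m(Al) = 0.06583 × 26.98 = 1.78 g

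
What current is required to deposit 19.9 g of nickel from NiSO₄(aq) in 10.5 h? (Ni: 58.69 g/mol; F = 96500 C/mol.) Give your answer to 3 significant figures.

n(Ni) = 19.9 / 58.69 = 0.3391 mol
Ni²⁺ + 2e⁻ → Ni, so n(e⁻) = 2 × 0.3391 = 0.6782 mol
Q = 0.6782 × 96500 = 65450 C
I = Q / t = 65450 / 37800 s = 1.73 A

1.73 A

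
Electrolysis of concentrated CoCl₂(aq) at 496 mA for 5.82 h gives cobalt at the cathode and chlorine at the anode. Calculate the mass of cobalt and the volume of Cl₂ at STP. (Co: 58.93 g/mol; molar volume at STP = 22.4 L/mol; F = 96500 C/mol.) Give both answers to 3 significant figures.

3.17 g Co; 1.21 L Cl₂

Q = 0.496 × 20952 = 10390 C; n(e⁻) = 10390 / 96500 = 0.1077 mol
Cathode: Co²⁺ + 2e⁻ → Co → n(Co) = 0.1077/2 = 0.05385 mol → 3.17 g
Anode: 2Cl⁻ → Cl₂ + 2e⁻ → n(Cl₂) = 0.1077/2 = 0.05385 mol → 1.21 L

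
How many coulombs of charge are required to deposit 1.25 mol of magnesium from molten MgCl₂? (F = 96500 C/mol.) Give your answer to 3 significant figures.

2.41×10^5 C

Mg²⁺ + 2e⁻ → Mg, so n(e⁻) = 2 × 1.25 = 2.500 mol
Q = 2.500 × 96500 = 2.413×10^5 C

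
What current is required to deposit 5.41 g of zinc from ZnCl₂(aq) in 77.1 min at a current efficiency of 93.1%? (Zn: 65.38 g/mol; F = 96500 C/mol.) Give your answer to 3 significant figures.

3.71 A

n(Zn) = 5.41 / 65.38 = 0.08275 mol
Zn²⁺ + 2e⁻ → Zn, so n(e⁻) = 2 × 0.08275 = 0.1655 mol
Q = 0.1655 × 96500 / 0.931 = 17150 C
I = Q / t = 17150 / 4626 s = 3.71 A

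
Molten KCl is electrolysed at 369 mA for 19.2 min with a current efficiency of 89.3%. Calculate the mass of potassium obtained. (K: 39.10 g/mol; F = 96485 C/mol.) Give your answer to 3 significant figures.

0.154 g

Q = 0.369 × 1152 = 425.1 C
n(e⁻) = 425.1 / 96485 = 0.004406 mol
K⁺ + e⁻ → K, so theoretical m(K) = 0.004406 × 39.10 = 0.1723 g
Actual mass = 89.3% × 0.1723 = 0.154 g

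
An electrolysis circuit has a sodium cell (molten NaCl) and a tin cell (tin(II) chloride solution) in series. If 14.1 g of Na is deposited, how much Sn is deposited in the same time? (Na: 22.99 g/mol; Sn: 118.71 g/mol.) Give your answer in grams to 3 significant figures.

n(Na) = 14.1 / 22.99 = 0.6133 mol
Na⁺ + e⁻ → Na, so n(e⁻) = 0.6133 mol
In series, the same 0.6133 mol of electrons flows through the second cell.
Sn²⁺ + 2e⁻ → Sn, so n(Sn) = 0.6133 / 2 = 0.3067 mol
m(Sn) = 0.3067 × 118.71 = 36.4 g

36.4 g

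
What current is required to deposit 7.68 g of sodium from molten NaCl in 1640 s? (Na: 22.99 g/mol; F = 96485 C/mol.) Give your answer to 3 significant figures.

n(Na) = 7.68 / 22.99 = 0.3341 mol
Na⁺ + e⁻ → Na, so n(e⁻) = 0.3341 mol
Q = 0.3341 × 96485 = 32240 C
I = Q / t = 32240 / 1640 s = 19.7 A

19.7 A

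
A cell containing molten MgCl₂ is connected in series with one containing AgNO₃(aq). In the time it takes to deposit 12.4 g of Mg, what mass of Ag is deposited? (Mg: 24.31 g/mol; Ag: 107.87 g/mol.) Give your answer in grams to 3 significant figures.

n(Mg) = 12.4 / 24.31 = 0.5101 mol
Mg²⁺ + 2e⁻ → Mg, so n(e⁻) = 2 × 0.5101 = 1.020 mol
In series, the same 1.020 mol of electrons flows through the second cell.
Ag⁺ + e⁻ → Ag, so n(Ag) = 1.020 mol
m(Ag) = 1.020 × 107.87 = 110 g

110 g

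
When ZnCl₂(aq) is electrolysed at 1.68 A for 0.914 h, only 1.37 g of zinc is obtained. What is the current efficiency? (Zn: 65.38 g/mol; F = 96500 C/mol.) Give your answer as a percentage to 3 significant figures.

Q = 1.68 × 3290.4 = 5528 C
n(e⁻) = 5528 / 96500 = 0.05728 mol
Zn²⁺ + 2e⁻ → Zn, so theoretical n(Zn) = 0.02864 mol → 1.872 g
Efficiency = 1.37 / 1.872 = 0.7318 = 73.2%

73.2%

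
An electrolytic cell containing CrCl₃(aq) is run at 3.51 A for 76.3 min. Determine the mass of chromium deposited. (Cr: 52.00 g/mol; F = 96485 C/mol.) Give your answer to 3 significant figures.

2.89 g

Q = 3.51 A × 4578 s = 16070 C
n(e⁻) = 16070 / 96485 = 0.1666 mol
Cr³⁺ + 3e⁻ → Cr, so n(Cr) = 0.1666 / 3 = 0.05553 mol
m = 0.05553 × 52.00 = 2.89 g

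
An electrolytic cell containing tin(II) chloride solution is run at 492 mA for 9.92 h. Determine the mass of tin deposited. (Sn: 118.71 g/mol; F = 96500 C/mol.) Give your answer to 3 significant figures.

Charge passed = 0.492 × 35712 = 17570 C
n(e⁻) = Q/F = 17570/96500 = 0.1821 mol
Sn²⁺ + 2e⁻ → Sn, so n(Sn) = 0.1821 / 2 = 0.09105 mol
m = 0.09105 × 118.71 = 10.8 g

10.8 g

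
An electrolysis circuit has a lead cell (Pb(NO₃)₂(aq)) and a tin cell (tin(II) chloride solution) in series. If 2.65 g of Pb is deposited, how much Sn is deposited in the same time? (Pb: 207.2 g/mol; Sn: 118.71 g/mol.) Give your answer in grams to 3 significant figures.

1.52 g

n(Pb) = 2.65 / 207.2 = 0.01279 mol
Pb²⁺ + 2e⁻ → Pb, so n(e⁻) = 2 × 0.01279 = 0.02558 mol
Same current for the same time ⇒ same n(e⁻) = 0.02558 mol in both cells.
Sn²⁺ + 2e⁻ → Sn, so n(Sn) = 0.02558 / 2 = 0.01279 mol
m(Sn) = 0.01279 × 118.71 = 1.52 g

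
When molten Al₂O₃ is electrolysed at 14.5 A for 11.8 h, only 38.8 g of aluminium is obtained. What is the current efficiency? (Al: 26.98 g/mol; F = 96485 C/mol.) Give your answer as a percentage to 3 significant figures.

Q = 14.5 × 42480 = 6.160×10^5 C
n(e⁻) = 6.160×10^5 / 96485 = 6.384 mol
Al³⁺ + 3e⁻ → Al, so theoretical n(Al) = 2.128 mol → 57.41 g
Efficiency = 38.8 / 57.41 = 0.6758 = 67.6%

67.6%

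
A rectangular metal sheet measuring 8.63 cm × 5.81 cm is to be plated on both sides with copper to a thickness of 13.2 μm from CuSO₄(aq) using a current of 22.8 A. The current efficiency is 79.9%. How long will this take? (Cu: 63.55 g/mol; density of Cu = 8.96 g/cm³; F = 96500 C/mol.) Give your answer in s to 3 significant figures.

Plated area = 2 × 8.63 × 5.81 = 100.3 cm²
Volume = 100.3 × 13.2×10⁻⁴ cm = 0.1324 cm³
m(Cu) = 0.1324 × 8.96 = 1.186 g
n(Cu) = 1.186 / 63.55 = 0.01866 mol; n(e⁻) = 2 × 0.01866 = 0.03732 mol
Q = 0.03732 × 96500 / 0.799 = 4507 C
t = 4507 / 22.8 = 197.7 s

198 s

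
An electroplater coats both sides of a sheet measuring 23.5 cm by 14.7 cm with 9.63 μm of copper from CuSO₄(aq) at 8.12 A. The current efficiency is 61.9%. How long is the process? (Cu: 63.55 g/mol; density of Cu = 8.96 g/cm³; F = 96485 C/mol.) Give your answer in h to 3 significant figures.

Plated area = 2 × 23.5 × 14.7 = 690.9 cm²
Volume = 690.9 × 9.63×10⁻⁴ cm = 0.6653 cm³
m(Cu) = 0.6653 × 8.96 = 5.961 g
n(Cu) = 5.961 / 63.55 = 0.09380 mol; n(e⁻) = 2 × 0.09380 = 0.1876 mol
Q = 0.1876 × 96485 / 0.619 = 29240 C
t = 29240 / 8.12 = 3601 s = 1.00 h

1.00 h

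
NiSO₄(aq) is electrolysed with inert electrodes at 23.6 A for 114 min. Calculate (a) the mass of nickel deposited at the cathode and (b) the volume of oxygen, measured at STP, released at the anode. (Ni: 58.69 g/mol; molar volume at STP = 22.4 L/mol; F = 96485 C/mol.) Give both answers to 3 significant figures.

49.1 g Ni; 9.37 L O₂

Q = 23.6 × 6840 = 1.614×10^5 C; n(e⁻) = 1.614×10^5 / 96485 = 1.673 mol
Cathode: Ni²⁺ + 2e⁻ → Ni → n(Ni) = 1.673/2 = 0.8365 mol → 49.1 g
Anode: 2H₂O → O₂ + 4H⁺ + 4e⁻ → n(O₂) = 1.673/4 = 0.4183 mol → 9.37 L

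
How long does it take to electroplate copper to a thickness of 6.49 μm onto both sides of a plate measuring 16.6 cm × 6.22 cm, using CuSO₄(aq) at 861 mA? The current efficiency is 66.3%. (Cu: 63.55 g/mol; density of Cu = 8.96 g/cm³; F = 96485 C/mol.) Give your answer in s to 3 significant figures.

Plated area = 2 × 16.6 × 6.22 = 206.5 cm²
Volume = 206.5 × 6.49×10⁻⁴ cm = 0.1340 cm³
m(Cu) = 0.1340 × 8.96 = 1.201 g
n(Cu) = 1.201 / 63.55 = 0.01890 mol; n(e⁻) = 2 × 0.01890 = 0.03780 mol
Q = 0.03780 × 96485 / 0.663 = 5501 C
t = 5501 / 0.861 = 6389 s

6390 s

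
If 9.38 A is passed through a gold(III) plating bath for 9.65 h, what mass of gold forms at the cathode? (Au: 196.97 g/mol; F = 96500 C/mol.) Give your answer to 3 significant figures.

Q = It = 9.38 × 34740 = 3.259×10^5 C
n(e⁻) = Q/F = 3.259×10^5/96500 = 3.377 mol
Au³⁺ + 3e⁻ → Au, so n(Au) = 3.377 / 3 = 1.126 mol
m = 1.126 × 196.97 = 222 g

222 g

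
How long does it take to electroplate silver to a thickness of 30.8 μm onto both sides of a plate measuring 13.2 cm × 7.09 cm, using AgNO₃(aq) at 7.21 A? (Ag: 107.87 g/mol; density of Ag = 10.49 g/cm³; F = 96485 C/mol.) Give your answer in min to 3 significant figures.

12.5 min

Plated area = 2 × 13.2 × 7.09 = 187.2 cm²
Volume = 187.2 × 30.8×10⁻⁴ cm = 0.5766 cm³
m(Ag) = 0.5766 × 10.49 = 6.049 g
n(Ag) = 6.049 / 107.87 = 0.05608 mol; n(e⁻) = 0.05608 mol
Q = 0.05608 × 96485 = 5411 C
t = 5411 / 7.21 = 750.5 s = 12.5 min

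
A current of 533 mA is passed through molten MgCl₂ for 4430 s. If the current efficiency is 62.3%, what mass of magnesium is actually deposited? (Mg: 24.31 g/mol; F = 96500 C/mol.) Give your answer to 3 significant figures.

0.185 g

Q = 0.533 × 4430 = 2361 C
n(e⁻) = 2361 / 96500 = 0.02447 mol
Mg²⁺ + 2e⁻ → Mg, so theoretical m(Mg) = 0.01224 × 24.31 = 0.2976 g
Actual mass = 62.3% × 0.2976 = 0.185 g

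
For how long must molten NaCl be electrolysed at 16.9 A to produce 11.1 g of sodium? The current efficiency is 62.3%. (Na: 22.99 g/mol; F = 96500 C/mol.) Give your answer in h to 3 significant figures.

n(Na) = 11.1 / 22.99 = 0.4828 mol
Na⁺ + e⁻ → Na, so n(e⁻) = 0.4828 mol
Q = 0.4828 × 96500 / 0.623 = 74780 C
t = Q / I = 74780 / 16.9 = 4425 s = 1.23 h

1.23 h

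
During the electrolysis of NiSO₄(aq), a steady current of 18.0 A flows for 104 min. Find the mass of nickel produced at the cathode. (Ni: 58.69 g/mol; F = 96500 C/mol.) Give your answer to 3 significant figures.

34.2 g

Q = 18.0 A × 6240 s = 1.123×10^5 C
Moles of electrons = 1.123×10^5 / 96500 = 1.164 mol
Ni²⁺ + 2e⁻ → Ni, so n(Ni) = 1.164 / 2 = 0.5820 mol
m = 0.5820 × 58.69 = 34.2 g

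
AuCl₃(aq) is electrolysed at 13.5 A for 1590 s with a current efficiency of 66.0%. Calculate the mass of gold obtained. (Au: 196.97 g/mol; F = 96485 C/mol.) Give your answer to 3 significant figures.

Q = 13.5 × 1590 = 21470 C
n(e⁻) = 21470 / 96485 = 0.2225 mol
Au³⁺ + 3e⁻ → Au, so theoretical m(Au) = 0.07417 × 196.97 = 14.61 g
Actual mass = 66.0% × 14.61 = 9.64 g

9.64 g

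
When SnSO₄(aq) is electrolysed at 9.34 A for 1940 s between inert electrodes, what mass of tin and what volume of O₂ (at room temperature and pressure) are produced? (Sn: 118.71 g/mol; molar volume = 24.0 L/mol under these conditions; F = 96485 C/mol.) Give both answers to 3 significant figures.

Q = 9.34 × 1940 = 18120 C; n(e⁻) = 18120 / 96485 = 0.1878 mol
Cathode: Sn²⁺ + 2e⁻ → Sn → n(Sn) = 0.1878/2 = 0.09390 mol → 11.1 g
Anode: 2H₂O → O₂ + 4H⁺ + 4e⁻ → n(O₂) = 0.1878/4 = 0.04695 mol → 1.13 L

11.1 g Sn; 1.13 L O₂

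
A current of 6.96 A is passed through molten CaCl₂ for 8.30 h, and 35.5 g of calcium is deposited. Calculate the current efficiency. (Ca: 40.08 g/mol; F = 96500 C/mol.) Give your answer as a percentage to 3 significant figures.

82.2%

Q = 6.96 × 29880 = 2.080×10^5 C
n(e⁻) = 2.080×10^5 / 96500 = 2.155 mol
Ca²⁺ + 2e⁻ → Ca, so theoretical n(Ca) = 1.078 mol → 43.21 g
Efficiency = 35.5 / 43.21 = 0.8216 = 82.2%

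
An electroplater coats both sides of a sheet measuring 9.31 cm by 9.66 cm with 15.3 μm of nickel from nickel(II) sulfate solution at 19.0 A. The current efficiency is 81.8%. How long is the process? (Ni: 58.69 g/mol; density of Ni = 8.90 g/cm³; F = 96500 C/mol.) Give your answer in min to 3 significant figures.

Plated area = 2 × 9.31 × 9.66 = 179.9 cm²
Volume = 179.9 × 15.3×10⁻⁴ cm = 0.2752 cm³
m(Ni) = 0.2752 × 8.90 = 2.449 g
n(Ni) = 2.449 / 58.69 = 0.04173 mol; n(e⁻) = 2 × 0.04173 = 0.08346 mol
Q = 0.08346 × 96500 / 0.818 = 9846 C
t = 9846 / 19.0 = 518.2 s = 8.64 min

8.64 min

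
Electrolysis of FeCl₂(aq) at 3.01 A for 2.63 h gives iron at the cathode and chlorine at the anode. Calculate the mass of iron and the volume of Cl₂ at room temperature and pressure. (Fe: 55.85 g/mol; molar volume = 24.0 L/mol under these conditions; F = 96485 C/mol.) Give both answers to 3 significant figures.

8.25 g Fe; 3.54 L Cl₂

Q = 3.01 × 9468 = 28500 C; n(e⁻) = 28500 / 96485 = 0.2954 mol
Cathode: Fe²⁺ + 2e⁻ → Fe → n(Fe) = 0.2954/2 = 0.1477 mol → 8.25 g
Anode: 2Cl⁻ → Cl₂ + 2e⁻ → n(Cl₂) = 0.2954/2 = 0.1477 mol → 3.54 L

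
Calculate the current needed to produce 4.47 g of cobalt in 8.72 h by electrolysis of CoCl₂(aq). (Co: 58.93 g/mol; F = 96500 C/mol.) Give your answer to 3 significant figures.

n(Co) = 4.47 / 58.93 = 0.07585 mol
Co²⁺ + 2e⁻ → Co, so n(e⁻) = 2 × 0.07585 = 0.1517 mol
Q = 0.1517 × 96500 = 14640 C
I = Q / t = 14640 / 31392 s = 0.466 A

0.466 A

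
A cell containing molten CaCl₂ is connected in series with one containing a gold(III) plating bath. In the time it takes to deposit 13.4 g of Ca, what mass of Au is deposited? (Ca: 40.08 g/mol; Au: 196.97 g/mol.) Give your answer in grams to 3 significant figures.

43.9 g

n(Ca) = 13.4 / 40.08 = 0.3343 mol
Ca²⁺ + 2e⁻ → Ca, so n(e⁻) = 2 × 0.3343 = 0.6686 mol
In series, the same 0.6686 mol of electrons flows through the second cell.
Au³⁺ + 3e⁻ → Au, so n(Au) = 0.6686 / 3 = 0.2229 mol
m(Au) = 0.2229 × 196.97 = 43.9 g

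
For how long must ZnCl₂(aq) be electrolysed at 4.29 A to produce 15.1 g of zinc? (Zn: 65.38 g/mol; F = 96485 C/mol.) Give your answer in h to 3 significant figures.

2.89 h

n(Zn) = 15.1 / 65.38 = 0.2310 mol
Zn²⁺ + 2e⁻ → Zn, so n(e⁻) = 2 × 0.2310 = 0.4620 mol
Q = 0.4620 × 96485 = 44580 C
t = Q / I = 44580 / 4.29 = 10390 s = 2.89 h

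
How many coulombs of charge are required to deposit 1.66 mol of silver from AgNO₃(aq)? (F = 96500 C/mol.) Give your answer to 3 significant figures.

1.60×10^5 C

Ag⁺ + e⁻ → Ag, so n(e⁻) = 1 × 1.66 = 1.660 mol
Q = 1.660 × 96500 = 1.602×10^5 C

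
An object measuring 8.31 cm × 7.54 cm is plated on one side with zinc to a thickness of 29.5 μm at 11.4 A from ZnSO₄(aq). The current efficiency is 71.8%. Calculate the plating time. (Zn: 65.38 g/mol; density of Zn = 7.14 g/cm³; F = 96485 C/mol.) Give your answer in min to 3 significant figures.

7.93 min

Plated area = 8.31 × 7.54 = 62.66 cm²
Volume = 62.66 × 29.5×10⁻⁴ cm = 0.1848 cm³
m(Zn) = 0.1848 × 7.14 = 1.319 g
n(Zn) = 1.319 / 65.38 = 0.02017 mol; n(e⁻) = 2 × 0.02017 = 0.04034 mol
Q = 0.04034 × 96485 / 0.718 = 5421 C
t = 5421 / 11.4 = 475.5 s = 7.93 min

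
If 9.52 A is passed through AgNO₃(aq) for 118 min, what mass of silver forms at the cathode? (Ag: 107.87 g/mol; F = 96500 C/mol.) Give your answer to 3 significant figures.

Q = It = 9.52 × 7080 = 67400 C
n(e⁻) = 67400 / 96500 = 0.6984 mol
Ag⁺ + e⁻ → Ag, so n(Ag) = 0.6984 mol
m = 0.6984 × 107.87 = 75.3 g

75.3 g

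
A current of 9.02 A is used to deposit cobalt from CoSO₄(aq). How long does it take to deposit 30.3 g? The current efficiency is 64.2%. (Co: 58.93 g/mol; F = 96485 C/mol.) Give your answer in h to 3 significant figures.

n(Co) = 30.3 / 58.93 = 0.5142 mol
Co²⁺ + 2e⁻ → Co, so n(e⁻) = 2 × 0.5142 = 1.028 mol
Q = 1.028 × 96485 / 0.642 = 1.545×10^5 C
t = Q / I = 1.545×10^5 / 9.02 = 17130 s = 4.76 h

4.76 h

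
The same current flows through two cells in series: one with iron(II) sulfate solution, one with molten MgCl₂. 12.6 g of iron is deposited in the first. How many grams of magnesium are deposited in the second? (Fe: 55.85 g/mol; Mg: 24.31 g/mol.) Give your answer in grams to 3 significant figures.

5.48 g

n(Fe) = 12.6 / 55.85 = 0.2256 mol
Fe²⁺ + 2e⁻ → Fe, so n(e⁻) = 2 × 0.2256 = 0.4512 mol
In series, the same 0.4512 mol of electrons flows through the second cell.
Mg²⁺ + 2e⁻ → Mg, so n(Mg) = 0.4512 / 2 = 0.2256 mol
m(Mg) = 0.2256 × 24.31 = 5.48 g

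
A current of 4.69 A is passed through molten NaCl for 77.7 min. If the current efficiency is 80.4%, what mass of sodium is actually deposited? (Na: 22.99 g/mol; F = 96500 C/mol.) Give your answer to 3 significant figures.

4.19 g

Q = 4.69 × 4662 = 21860 C
n(e⁻) = 21860 / 96500 = 0.2265 mol
Na⁺ + e⁻ → Na, so theoretical m(Na) = 0.2265 × 22.99 = 5.207 g
Actual mass = 80.4% × 5.207 = 4.19 g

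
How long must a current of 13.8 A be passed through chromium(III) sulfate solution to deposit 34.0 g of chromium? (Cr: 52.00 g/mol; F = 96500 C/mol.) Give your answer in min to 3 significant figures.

229 min

n(Cr) = 34.0 / 52.00 = 0.6538 mol
Cr³⁺ + 3e⁻ → Cr, so n(e⁻) = 3 × 0.6538 = 1.961 mol
Q = 1.961 × 96500 = 1.892×10^5 C
t = Q / I = 1.892×10^5 / 13.8 = 13710 s = 229 min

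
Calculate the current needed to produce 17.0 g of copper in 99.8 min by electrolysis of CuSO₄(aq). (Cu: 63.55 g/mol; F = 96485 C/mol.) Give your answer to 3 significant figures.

n(Cu) = 17.0 / 63.55 = 0.2675 mol
Cu²⁺ + 2e⁻ → Cu, so n(e⁻) = 2 × 0.2675 = 0.5350 mol
Q = 0.5350 × 96485 = 51620 C
I = Q / t = 51620 / 5988 s = 8.62 A

8.62 A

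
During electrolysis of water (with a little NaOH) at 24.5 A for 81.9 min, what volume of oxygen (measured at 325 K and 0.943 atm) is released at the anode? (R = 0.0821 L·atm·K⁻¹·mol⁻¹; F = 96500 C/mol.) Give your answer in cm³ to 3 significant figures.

8830 cm³

Q = It = 24.5 × 4914 = 1.204×10^5 C
n(e⁻) = Q/F = 1.204×10^5/96500 = 1.248 mol
2H₂O → O₂ + 4H⁺ + 4e⁻, so n(O₂) = 1.248 / 4 = 0.3120 mol
V = nRT/P = 0.3120 × 0.0821 × 325 / 0.943 = 8.828 L
= 8830 cm³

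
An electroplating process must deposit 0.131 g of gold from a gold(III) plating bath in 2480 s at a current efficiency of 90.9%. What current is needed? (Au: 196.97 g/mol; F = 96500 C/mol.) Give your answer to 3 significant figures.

0.0854 A

n(Au) = 0.131 / 196.97 = 6.651×10^-4 mol
Au³⁺ + 3e⁻ → Au, so n(e⁻) = 3 × 6.651×10^-4 = 0.001995 mol
Q = 0.001995 × 96500 / 0.909 = 211.8 C
I = Q / t = 211.8 / 2480 s = 0.0854 A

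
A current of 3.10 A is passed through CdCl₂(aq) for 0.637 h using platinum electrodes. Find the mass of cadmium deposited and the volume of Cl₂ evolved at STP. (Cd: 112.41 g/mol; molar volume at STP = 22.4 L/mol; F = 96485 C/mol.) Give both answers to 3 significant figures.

Q = 3.10 × 2293.2 = 7109 C; n(e⁻) = 7109 / 96485 = 0.07368 mol
Cathode: Cd²⁺ + 2e⁻ → Cd → n(Cd) = 0.07368/2 = 0.03684 mol → 4.14 g
Anode: 2Cl⁻ → Cl₂ + 2e⁻ → n(Cl₂) = 0.07368/2 = 0.03684 mol → 0.825 L

4.14 g Cd; 0.825 L Cl₂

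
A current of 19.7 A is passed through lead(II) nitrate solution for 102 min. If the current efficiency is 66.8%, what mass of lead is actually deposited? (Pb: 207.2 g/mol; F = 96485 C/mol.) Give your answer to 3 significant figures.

86.5 g

Q = 19.7 × 6120 = 1.206×10^5 C
n(e⁻) = 1.206×10^5 / 96485 = 1.250 mol
Pb²⁺ + 2e⁻ → Pb, so theoretical m(Pb) = 0.6250 × 207.2 = 129.5 g
Actual mass = 66.8% × 129.5 = 86.5 g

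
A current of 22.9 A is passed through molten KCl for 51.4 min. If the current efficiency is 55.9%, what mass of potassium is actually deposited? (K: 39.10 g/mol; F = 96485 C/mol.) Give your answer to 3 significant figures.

Q = 22.9 × 3084 = 70620 C
n(e⁻) = 70620 / 96485 = 0.7319 mol
K⁺ + e⁻ → K, so theoretical m(K) = 0.7319 × 39.10 = 28.62 g
Actual mass = 55.9% × 28.62 = 16.0 g

16.0 g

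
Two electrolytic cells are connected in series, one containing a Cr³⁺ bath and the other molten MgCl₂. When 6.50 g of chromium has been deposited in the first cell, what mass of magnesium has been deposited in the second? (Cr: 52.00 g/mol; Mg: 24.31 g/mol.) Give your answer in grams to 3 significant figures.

4.56 g

n(Cr) = 6.50 / 52.00 = 0.1250 mol
Cr³⁺ + 3e⁻ → Cr, so n(e⁻) = 3 × 0.1250 = 0.3750 mol
Same current for the same time ⇒ same n(e⁻) = 0.3750 mol in both cells.
Mg²⁺ + 2e⁻ → Mg, so n(Mg) = 0.3750 / 2 = 0.1875 mol
m(Mg) = 0.1875 × 24.31 = 4.56 g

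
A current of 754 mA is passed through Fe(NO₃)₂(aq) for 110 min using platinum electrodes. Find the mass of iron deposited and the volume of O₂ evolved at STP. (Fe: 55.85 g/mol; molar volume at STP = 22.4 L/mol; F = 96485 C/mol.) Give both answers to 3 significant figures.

Q = 0.754 × 6600 = 4976 C; n(e⁻) = 4976 / 96485 = 0.05157 mol
Cathode: Fe²⁺ + 2e⁻ → Fe → n(Fe) = 0.05157/2 = 0.02579 mol → 1.44 g
Anode: 2H₂O → O₂ + 4H⁺ + 4e⁻ → n(O₂) = 0.05157/4 = 0.01289 mol → 0.289 L

1.44 g Fe; 0.289 L O₂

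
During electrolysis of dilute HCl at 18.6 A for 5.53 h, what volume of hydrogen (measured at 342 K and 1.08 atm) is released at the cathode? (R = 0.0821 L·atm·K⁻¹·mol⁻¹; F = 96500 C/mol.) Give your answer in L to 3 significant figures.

Charge passed = 18.6 × 19908 = 3.703×10^5 C
n(e⁻) = Q/F = 3.703×10^5/96500 = 3.837 mol
2H⁺ + 2e⁻ → H₂, so n(H₂) = 3.837 / 2 = 1.919 mol
V = nRT/P = 1.919 × 0.0821 × 342 / 1.08 = 49.89 L

49.9 L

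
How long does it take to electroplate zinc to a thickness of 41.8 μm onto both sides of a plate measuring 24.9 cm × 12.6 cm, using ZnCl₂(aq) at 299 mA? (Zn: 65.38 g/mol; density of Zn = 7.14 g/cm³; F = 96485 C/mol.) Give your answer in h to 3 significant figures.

51.4 h

Plated area = 2 × 24.9 × 12.6 = 627.5 cm²
Volume = 627.5 × 41.8×10⁻⁴ cm = 2.623 cm³
m(Zn) = 2.623 × 7.14 = 18.73 g
n(Zn) = 18.73 / 65.38 = 0.2865 mol; n(e⁻) = 2 × 0.2865 = 0.5730 mol
Q = 0.5730 × 96485 = 55290 C
t = 55290 / 0.299 = 1.849×10^5 s = 51.4 h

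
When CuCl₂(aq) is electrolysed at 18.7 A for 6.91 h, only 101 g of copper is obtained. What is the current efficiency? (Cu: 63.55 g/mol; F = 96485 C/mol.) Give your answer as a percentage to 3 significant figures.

Q = 18.7 × 24876 = 4.652×10^5 C
n(e⁻) = 4.652×10^5 / 96485 = 4.821 mol
Cu²⁺ + 2e⁻ → Cu, so theoretical n(Cu) = 2.411 mol → 153.2 g
Efficiency = 101 / 153.2 = 0.6593 = 65.9%

65.9%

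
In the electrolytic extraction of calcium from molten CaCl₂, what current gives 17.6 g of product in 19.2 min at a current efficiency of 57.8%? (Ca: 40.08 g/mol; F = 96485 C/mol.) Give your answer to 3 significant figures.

127 A

n(Ca) = 17.6 / 40.08 = 0.4391 mol
Ca²⁺ + 2e⁻ → Ca, so n(e⁻) = 2 × 0.4391 = 0.8782 mol
Q = 0.8782 × 96485 / 0.578 = 1.466×10^5 C
I = Q / t = 1.466×10^5 / 1152 s = 127 A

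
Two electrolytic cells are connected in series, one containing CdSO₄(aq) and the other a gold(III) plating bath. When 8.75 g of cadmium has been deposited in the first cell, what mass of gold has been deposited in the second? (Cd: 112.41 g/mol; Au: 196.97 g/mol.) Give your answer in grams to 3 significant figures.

10.2 g

n(Cd) = 8.75 / 112.41 = 0.07784 mol
Cd²⁺ + 2e⁻ → Cd, so n(e⁻) = 2 × 0.07784 = 0.1557 mol
In series, the same 0.1557 mol of electrons flows through the second cell.
Au³⁺ + 3e⁻ → Au, so n(Au) = 0.1557 / 3 = 0.05190 mol
m(Au) = 0.05190 × 196.97 = 10.2 g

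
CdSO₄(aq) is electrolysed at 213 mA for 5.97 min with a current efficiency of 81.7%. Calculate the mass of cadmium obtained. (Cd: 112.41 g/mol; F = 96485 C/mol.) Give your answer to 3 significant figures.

Q = 0.213 × 358.2 = 76.30 C
n(e⁻) = 76.30 / 96485 = 7.908×10^-4 mol
Cd²⁺ + 2e⁻ → Cd, so theoretical m(Cd) = 3.954×10^-4 × 112.41 = 0.04445 g
Actual mass = 81.7% × 0.04445 = 0.0363 g

0.0363 g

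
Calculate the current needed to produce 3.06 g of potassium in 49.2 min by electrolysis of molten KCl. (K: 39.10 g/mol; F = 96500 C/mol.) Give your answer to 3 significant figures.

n(K) = 3.06 / 39.10 = 0.07826 mol
K⁺ + e⁻ → K, so n(e⁻) = 0.07826 mol
Q = 0.07826 × 96500 = 7552 C
I = Q / t = 7552 / 2952 s = 2.56 A

2.56 A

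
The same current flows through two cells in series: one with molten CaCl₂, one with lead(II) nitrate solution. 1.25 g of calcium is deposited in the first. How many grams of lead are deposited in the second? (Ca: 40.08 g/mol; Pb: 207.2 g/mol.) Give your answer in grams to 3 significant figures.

6.46 g

n(Ca) = 1.25 / 40.08 = 0.03119 mol
Ca²⁺ + 2e⁻ → Ca, so n(e⁻) = 2 × 0.03119 = 0.06238 mol
Since the cells are in series, n(e⁻) in the Pb cell is also 0.06238 mol.
Pb²⁺ + 2e⁻ → Pb, so n(Pb) = 0.06238 / 2 = 0.03119 mol
m(Pb) = 0.03119 × 207.2 = 6.46 g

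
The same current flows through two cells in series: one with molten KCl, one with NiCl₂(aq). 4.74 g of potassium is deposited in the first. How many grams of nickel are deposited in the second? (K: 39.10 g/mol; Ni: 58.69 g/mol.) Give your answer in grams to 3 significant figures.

n(K) = 4.74 / 39.10 = 0.1212 mol
K⁺ + e⁻ → K, so n(e⁻) = 0.1212 mol
Since the cells are in series, n(e⁻) in the Ni cell is also 0.1212 mol.
Ni²⁺ + 2e⁻ → Ni, so n(Ni) = 0.1212 / 2 = 0.06060 mol
m(Ni) = 0.06060 × 58.69 = 3.56 g

3.56 g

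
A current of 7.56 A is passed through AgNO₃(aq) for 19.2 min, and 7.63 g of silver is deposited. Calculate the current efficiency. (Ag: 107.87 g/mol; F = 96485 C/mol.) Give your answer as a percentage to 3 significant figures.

Q = 7.56 × 1152 = 8709 C
n(e⁻) = 8709 / 96485 = 0.09026 mol
Ag⁺ + e⁻ → Ag, so theoretical n(Ag) = 0.09026 mol → 9.736 g
Efficiency = 7.63 / 9.736 = 0.7837 = 78.4%

78.4%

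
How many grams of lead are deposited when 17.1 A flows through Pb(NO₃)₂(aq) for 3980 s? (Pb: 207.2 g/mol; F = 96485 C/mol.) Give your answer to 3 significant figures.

Q = It = 17.1 × 3980 = 68060 C
Moles of electrons = 68060 / 96485 = 0.7054 mol
Pb²⁺ + 2e⁻ → Pb, so n(Pb) = 0.7054 / 2 = 0.3527 mol
m = 0.3527 × 207.2 = 73.1 g

73.1 g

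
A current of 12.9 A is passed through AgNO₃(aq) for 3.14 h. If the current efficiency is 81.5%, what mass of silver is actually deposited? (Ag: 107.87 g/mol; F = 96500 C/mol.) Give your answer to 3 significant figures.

133 g

Q = 12.9 × 11304 = 1.458×10^5 C
n(e⁻) = 1.458×10^5 / 96500 = 1.511 mol
Ag⁺ + e⁻ → Ag, so theoretical m(Ag) = 1.511 × 107.87 = 163.0 g
Actual mass = 81.5% × 163.0 = 133 g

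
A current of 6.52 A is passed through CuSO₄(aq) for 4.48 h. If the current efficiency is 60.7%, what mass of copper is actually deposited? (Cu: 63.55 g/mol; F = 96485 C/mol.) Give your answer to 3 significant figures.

21.0 g

Q = 6.52 × 16128 = 1.052×10^5 C
n(e⁻) = 1.052×10^5 / 96485 = 1.090 mol
Cu²⁺ + 2e⁻ → Cu, so theoretical m(Cu) = 0.5450 × 63.55 = 34.63 g
Actual mass = 60.7% × 34.63 = 21.0 g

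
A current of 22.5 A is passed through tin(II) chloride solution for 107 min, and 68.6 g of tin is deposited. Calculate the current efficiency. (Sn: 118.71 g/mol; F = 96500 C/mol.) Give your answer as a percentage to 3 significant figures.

Q = 22.5 × 6420 = 1.445×10^5 C
n(e⁻) = 1.445×10^5 / 96500 = 1.497 mol
Sn²⁺ + 2e⁻ → Sn, so theoretical n(Sn) = 0.7485 mol → 88.85 g
Efficiency = 68.6 / 88.85 = 0.7721 = 77.2%

77.2%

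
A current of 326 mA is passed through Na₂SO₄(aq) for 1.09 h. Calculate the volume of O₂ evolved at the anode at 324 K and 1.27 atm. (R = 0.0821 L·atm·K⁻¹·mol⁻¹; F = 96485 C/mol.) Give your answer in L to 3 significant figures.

0.0694 L

Q = 0.326 A × 3924 s = 1279 C
Moles of electrons = 1279 / 96485 = 0.01326 mol
2H₂O → O₂ + 4H⁺ + 4e⁻, so n(O₂) = 0.01326 / 4 = 0.003315 mol
V = nRT/P = 0.003315 × 0.0821 × 324 / 1.27 = 0.06943 L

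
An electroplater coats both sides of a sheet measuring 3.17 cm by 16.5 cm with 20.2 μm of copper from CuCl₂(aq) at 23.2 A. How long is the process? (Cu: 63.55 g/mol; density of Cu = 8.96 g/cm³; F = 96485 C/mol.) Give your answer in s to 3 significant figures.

Plated area = 2 × 3.17 × 16.5 = 104.6 cm²
Volume = 104.6 × 20.2×10⁻⁴ cm = 0.2113 cm³
m(Cu) = 0.2113 × 8.96 = 1.893 g
n(Cu) = 1.893 / 63.55 = 0.02979 mol; n(e⁻) = 2 × 0.02979 = 0.05958 mol
Q = 0.05958 × 96485 = 5749 C
t = 5749 / 23.2 = 247.8 s

248 s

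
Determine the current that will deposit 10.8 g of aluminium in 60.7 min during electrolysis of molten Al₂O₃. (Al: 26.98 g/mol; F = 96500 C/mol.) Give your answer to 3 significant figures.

31.8 A

n(Al) = 10.8 / 26.98 = 0.4003 mol
Al³⁺ + 3e⁻ → Al, so n(e⁻) = 3 × 0.4003 = 1.201 mol
Q = 1.201 × 96500 = 1.159×10^5 C
I = Q / t = 1.159×10^5 / 3642 s = 31.8 A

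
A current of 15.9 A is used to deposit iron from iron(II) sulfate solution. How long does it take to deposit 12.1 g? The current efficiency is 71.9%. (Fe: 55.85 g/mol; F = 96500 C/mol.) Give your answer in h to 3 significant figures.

n(Fe) = 12.1 / 55.85 = 0.2167 mol
Fe²⁺ + 2e⁻ → Fe, so n(e⁻) = 2 × 0.2167 = 0.4334 mol
Q = 0.4334 × 96500 / 0.719 = 58170 C
t = Q / I = 58170 / 15.9 = 3658 s = 1.02 h

1.02 h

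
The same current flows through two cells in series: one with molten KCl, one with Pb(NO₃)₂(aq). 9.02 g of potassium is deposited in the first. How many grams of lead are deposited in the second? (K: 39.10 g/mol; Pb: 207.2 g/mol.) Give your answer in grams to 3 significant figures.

23.9 g

n(K) = 9.02 / 39.10 = 0.2307 mol
K⁺ + e⁻ → K, so n(e⁻) = 0.2307 mol
Since the cells are in series, n(e⁻) in the Pb cell is also 0.2307 mol.
Pb²⁺ + 2e⁻ → Pb, so n(Pb) = 0.2307 / 2 = 0.1154 mol
m(Pb) = 0.1154 × 207.2 = 23.9 g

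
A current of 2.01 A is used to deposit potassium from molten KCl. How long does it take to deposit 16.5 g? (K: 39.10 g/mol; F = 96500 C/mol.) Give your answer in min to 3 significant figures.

338 min

n(K) = 16.5 / 39.10 = 0.4220 mol
K⁺ + e⁻ → K, so n(e⁻) = 0.4220 mol
Q = 0.4220 × 96500 = 40720 C
t = Q / I = 40720 / 2.01 = 20260 s = 338 min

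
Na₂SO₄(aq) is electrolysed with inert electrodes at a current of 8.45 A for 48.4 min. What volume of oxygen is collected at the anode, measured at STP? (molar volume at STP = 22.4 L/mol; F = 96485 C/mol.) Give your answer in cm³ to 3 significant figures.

1420 cm³

Q = It = 8.45 × 2904 = 24540 C
n(e⁻) = Q/F = 24540/96485 = 0.2543 mol
2H₂O → O₂ + 4H⁺ + 4e⁻, so n(O₂) = 0.2543 / 4 = 0.06358 mol
V = 0.06358 × 22.4 = 1.424 L
= 1420 cm³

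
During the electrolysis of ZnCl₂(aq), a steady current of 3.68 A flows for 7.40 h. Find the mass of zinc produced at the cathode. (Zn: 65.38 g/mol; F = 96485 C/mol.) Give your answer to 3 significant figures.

Charge passed = 3.68 × 26640 = 98040 C
n(e⁻) = 98040 / 96485 = 1.016 mol
Zn²⁺ + 2e⁻ → Zn, so n(Zn) = 1.016 / 2 = 0.5080 mol
m = 0.5080 × 65.38 = 33.2 g

33.2 g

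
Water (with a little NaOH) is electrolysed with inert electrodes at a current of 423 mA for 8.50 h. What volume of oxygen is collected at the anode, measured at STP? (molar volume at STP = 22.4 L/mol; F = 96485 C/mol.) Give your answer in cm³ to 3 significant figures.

751 cm³

Q = It = 0.423 × 30600 = 12940 C
n(e⁻) = 12940 / 96485 = 0.1341 mol
2H₂O → O₂ + 4H⁺ + 4e⁻, so n(O₂) = 0.1341 / 4 = 0.03353 mol
V = 0.03353 × 22.4 = 0.7511 L
= 751 cm³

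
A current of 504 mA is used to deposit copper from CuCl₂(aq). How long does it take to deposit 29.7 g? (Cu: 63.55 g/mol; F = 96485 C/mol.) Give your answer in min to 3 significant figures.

2980 min

n(Cu) = 29.7 / 63.55 = 0.4673 mol
Cu²⁺ + 2e⁻ → Cu, so n(e⁻) = 2 × 0.4673 = 0.9346 mol
Q = 0.9346 × 96485 = 90170 C
t = Q / I = 90170 / 0.504 = 1.789×10^5 s = 2980 min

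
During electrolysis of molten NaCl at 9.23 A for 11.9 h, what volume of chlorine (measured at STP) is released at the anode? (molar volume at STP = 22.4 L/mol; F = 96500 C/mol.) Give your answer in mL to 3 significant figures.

45900 mL

Q = It = 9.23 × 42840 = 3.954×10^5 C
n(e⁻) = Q/F = 3.954×10^5/96500 = 4.097 mol
2Cl⁻ → Cl₂ + 2e⁻, so n(Cl₂) = 4.097 / 2 = 2.049 mol
V = 2.049 × 22.4 = 45.90 L
= 45900 mL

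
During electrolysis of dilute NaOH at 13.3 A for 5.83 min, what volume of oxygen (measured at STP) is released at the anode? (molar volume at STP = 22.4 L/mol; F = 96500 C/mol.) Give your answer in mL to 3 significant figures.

Q = It = 13.3 × 349.8 = 4652 C
Moles of electrons = 4652 / 96500 = 0.04821 mol
2H₂O → O₂ + 4H⁺ + 4e⁻, so n(O₂) = 0.04821 / 4 = 0.01205 mol
V = 0.01205 × 22.4 = 0.2699 L
= 270 mL

270 mL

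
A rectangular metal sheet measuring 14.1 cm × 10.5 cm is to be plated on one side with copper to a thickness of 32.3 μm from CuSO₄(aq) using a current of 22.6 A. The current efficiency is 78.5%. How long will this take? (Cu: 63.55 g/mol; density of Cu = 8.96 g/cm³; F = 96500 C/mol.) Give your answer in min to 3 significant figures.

Plated area = 14.1 × 10.5 = 148.1 cm²
Volume = 148.1 × 32.3×10⁻⁴ cm = 0.4784 cm³
m(Cu) = 0.4784 × 8.96 = 4.286 g
n(Cu) = 4.286 / 63.55 = 0.06744 mol; n(e⁻) = 2 × 0.06744 = 0.1349 mol
Q = 0.1349 × 96500 / 0.785 = 16580 C
t = 16580 / 22.6 = 733.6 s = 12.2 min

12.2 min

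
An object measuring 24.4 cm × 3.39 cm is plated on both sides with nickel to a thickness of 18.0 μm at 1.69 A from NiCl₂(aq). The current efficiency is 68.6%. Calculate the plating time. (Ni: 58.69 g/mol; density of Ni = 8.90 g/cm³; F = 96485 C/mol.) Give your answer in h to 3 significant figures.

2.09 h

Plated area = 2 × 24.4 × 3.39 = 165.4 cm²
Volume = 165.4 × 18.0×10⁻⁴ cm = 0.2977 cm³
m(Ni) = 0.2977 × 8.90 = 2.650 g
n(Ni) = 2.650 / 58.69 = 0.04515 mol; n(e⁻) = 2 × 0.04515 = 0.09030 mol
Q = 0.09030 × 96485 / 0.686 = 12700 C
t = 12700 / 1.69 = 7515 s = 2.09 h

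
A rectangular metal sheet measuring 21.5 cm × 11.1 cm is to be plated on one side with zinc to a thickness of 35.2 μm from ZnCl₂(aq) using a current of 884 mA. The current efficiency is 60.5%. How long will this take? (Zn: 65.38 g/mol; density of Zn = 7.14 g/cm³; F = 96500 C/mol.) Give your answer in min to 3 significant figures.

552 min

Plated area = 21.5 × 11.1 = 238.7 cm²
Volume = 238.7 × 35.2×10⁻⁴ cm = 0.8402 cm³
m(Zn) = 0.8402 × 7.14 = 5.999 g
n(Zn) = 5.999 / 65.38 = 0.09176 mol; n(e⁻) = 2 × 0.09176 = 0.1835 mol
Q = 0.1835 × 96500 / 0.605 = 29270 C
t = 29270 / 0.884 = 33110 s = 552 min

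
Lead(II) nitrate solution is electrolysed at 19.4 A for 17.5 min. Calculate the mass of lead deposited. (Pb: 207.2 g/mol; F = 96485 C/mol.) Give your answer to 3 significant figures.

21.9 g

Q = 19.4 A × 1050 s = 20370 C
n(e⁻) = Q/F = 20370/96485 = 0.2111 mol
Pb²⁺ + 2e⁻ → Pb, so n(Pb) = 0.2111 / 2 = 0.1056 mol
m = 0.1056 × 207.2 = 21.9 g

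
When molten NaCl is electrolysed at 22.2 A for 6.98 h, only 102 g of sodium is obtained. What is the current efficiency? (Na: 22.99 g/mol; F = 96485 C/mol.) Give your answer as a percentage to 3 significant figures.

Q = 22.2 × 25128 = 5.578×10^5 C
n(e⁻) = 5.578×10^5 / 96485 = 5.781 mol
Na⁺ + e⁻ → Na, so theoretical n(Na) = 5.781 mol → 132.9 g
Efficiency = 102 / 132.9 = 0.7675 = 76.7%

76.7%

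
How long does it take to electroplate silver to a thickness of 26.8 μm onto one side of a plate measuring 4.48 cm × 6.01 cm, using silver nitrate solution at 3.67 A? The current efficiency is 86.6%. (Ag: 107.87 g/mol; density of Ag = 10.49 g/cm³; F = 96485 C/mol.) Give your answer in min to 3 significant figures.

Plated area = 4.48 × 6.01 = 26.92 cm²
Volume = 26.92 × 26.8×10⁻⁴ cm = 0.07215 cm³
m(Ag) = 0.07215 × 10.49 = 0.7569 g
n(Ag) = 0.7569 / 107.87 = 0.007017 mol; n(e⁻) = 0.007017 mol
Q = 0.007017 × 96485 / 0.866 = 781.8 C
t = 781.8 / 3.67 = 213.0 s = 3.55 min

3.55 min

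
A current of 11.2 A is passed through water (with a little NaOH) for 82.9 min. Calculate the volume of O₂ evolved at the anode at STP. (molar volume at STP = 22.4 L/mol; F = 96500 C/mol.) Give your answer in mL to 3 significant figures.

3230 mL

Charge passed = 11.2 × 4974 = 55710 C
n(e⁻) = 55710 / 96500 = 0.5773 mol
2H₂O → O₂ + 4H⁺ + 4e⁻, so n(O₂) = 0.5773 / 4 = 0.1443 mol
V = 0.1443 × 22.4 = 3.232 L
= 3230 mL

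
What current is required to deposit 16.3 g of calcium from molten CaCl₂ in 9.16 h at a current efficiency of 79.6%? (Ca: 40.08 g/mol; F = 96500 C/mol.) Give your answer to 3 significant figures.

2.99 A

n(Ca) = 16.3 / 40.08 = 0.4067 mol
Ca²⁺ + 2e⁻ → Ca, so n(e⁻) = 2 × 0.4067 = 0.8134 mol
Q = 0.8134 × 96500 / 0.796 = 98610 C
I = Q / t = 98610 / 32976 s = 2.99 A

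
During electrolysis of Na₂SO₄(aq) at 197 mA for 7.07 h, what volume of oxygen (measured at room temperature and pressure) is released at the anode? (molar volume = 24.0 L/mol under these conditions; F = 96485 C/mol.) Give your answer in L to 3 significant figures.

Q = 0.197 A × 25452 s = 5014 C
Moles of electrons = 5014 / 96485 = 0.05197 mol
2H₂O → O₂ + 4H⁺ + 4e⁻, so n(O₂) = 0.05197 / 4 = 0.01299 mol
V = 0.01299 × 24.0 = 0.3118 L

0.312 L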